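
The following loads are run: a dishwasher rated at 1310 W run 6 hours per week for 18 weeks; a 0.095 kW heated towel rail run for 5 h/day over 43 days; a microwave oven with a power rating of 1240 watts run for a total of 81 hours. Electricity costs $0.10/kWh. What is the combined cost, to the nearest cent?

dishwasher: Runtime = 6 h/week × 18 weeks = 108 h
dishwasher: 1.31 kW × 108 h = 141.48 kWh
heated towel rail: Runtime = 5 h/day × 43 days = 215 h
heated towel rail: 0.095 kW × 215 h = 20.425 kWh
microwave oven: 1.24 kW × 81 h = 100.44 kWh
Total energy = 262.345 kWh
Cost = 262.345 × $0.10 = $26.23

$26.23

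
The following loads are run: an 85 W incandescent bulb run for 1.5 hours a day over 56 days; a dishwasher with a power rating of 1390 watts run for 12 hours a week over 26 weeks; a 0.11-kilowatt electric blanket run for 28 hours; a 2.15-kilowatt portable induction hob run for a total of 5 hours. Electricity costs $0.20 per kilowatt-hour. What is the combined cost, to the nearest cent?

incandescent bulb: Runtime = 1.5 h/day × 56 days = 84 h
incandescent bulb: 0.085 kW × 84 h = 7.14 kWh
dishwasher: Runtime = 12 h/week × 26 weeks = 312 h
dishwasher: 1.39 kW × 312 h = 433.68 kWh
electric blanket: 0.11 kW × 28 h = 3.08 kWh
portable induction hob: 2.15 kW × 5 h = 10.75 kWh
Total energy = 454.65 kWh
Cost = 454.65 × $0.20 = $90.93

$90.93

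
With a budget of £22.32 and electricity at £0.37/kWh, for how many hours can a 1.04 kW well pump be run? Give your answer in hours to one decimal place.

Energy available = £22.32 ÷ £0.37/kWh = 60.3243 kWh
Hours = 60.3243 kWh ÷ 1.04 kW = 58.0 h

58.0 h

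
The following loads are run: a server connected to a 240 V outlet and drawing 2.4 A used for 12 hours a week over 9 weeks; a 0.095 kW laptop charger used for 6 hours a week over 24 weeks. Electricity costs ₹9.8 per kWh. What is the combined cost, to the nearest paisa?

₹743.70

server: Power = 2.4 A × 240 V = 576 W = 0.576 kW
server: Runtime = 12 h/week × 9 weeks = 108 h
server: 0.576 kW × 108 h = 62.208 kWh
laptop charger: Runtime = 6 h/week × 24 weeks = 144 h
laptop charger: 0.095 kW × 144 h = 13.68 kWh
Total energy = 75.888 kWh
Cost = 75.888 × ₹9.8 = ₹743.70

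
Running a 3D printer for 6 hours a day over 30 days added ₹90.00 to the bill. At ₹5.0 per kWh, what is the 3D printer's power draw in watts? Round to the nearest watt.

Energy = ₹90.00 ÷ ₹5.0/kWh = 18 kWh
Runtime = 6 h/day × 30 days = 180 h
Power = 18 kWh ÷ 180 h = 0.1 kW = 100 W

100 W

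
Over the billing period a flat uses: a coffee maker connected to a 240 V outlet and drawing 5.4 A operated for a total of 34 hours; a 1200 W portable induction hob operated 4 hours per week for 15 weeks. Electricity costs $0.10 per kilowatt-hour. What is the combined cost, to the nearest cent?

$11.61

coffee maker: Power = 5.4 A × 240 V = 1296 W = 1.296 kW
coffee maker: 1.296 kW × 34 h = 44.064 kWh
portable induction hob: Runtime = 4 h/week × 15 weeks = 60 h
portable induction hob: 1.2 kW × 60 h = 72 kWh
Total energy = 116.064 kWh
Cost = 116.064 × $0.10 = $11.61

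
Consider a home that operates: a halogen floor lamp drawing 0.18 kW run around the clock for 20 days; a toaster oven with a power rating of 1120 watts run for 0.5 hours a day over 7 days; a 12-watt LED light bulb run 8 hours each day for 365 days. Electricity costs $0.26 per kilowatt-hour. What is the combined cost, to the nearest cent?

$32.59

halogen floor lamp: Runtime = 24 h × 20 = 480 h
halogen floor lamp: 0.18 kW × 480 h = 86.4 kWh
toaster oven: Runtime = 0.5 h/day × 7 days = 3.5 h
toaster oven: 1.12 kW × 3.5 h = 3.92 kWh
LED light bulb: Runtime = 8 h/day × 365 days = 2920 h
LED light bulb: 0.012 kW × 2920 h = 35.04 kWh
Total energy = 125.36 kWh
Cost = 125.36 × $0.26 = $32.59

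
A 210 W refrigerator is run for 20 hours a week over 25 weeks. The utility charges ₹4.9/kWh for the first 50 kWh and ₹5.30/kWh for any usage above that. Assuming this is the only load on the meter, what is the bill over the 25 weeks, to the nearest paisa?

Runtime = 20 h/week × 25 weeks = 500 h
Energy = 0.21 kW × 500 h = 105 kWh
Tier 1 (0–50 kWh): 50 × ₹4.9 = ₹245
Above 50 kWh: 55 × ₹5.30 = ₹291.5
Bill = ₹536.50

₹536.50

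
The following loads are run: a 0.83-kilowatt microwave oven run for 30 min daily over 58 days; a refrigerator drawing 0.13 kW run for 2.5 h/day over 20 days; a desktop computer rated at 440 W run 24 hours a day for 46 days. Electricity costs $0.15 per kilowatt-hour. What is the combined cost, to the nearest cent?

microwave oven: Runtime = 30 min × 58 = 1740 min = 29 h
microwave oven: 0.83 kW × 29 h = 24.07 kWh
refrigerator: Runtime = 2.5 h/day × 20 days = 50 h
refrigerator: 0.13 kW × 50 h = 6.5 kWh
desktop computer: Runtime = 24 h × 46 = 1104 h
desktop computer: 0.44 kW × 1104 h = 485.76 kWh
Total energy = 516.33 kWh
Cost = 516.33 × $0.15 = $77.45

$77.45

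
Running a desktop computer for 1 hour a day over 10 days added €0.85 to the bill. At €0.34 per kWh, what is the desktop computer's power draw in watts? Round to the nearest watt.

250 W

Energy = €0.85 ÷ €0.34/kWh = 2.5 kWh
Runtime = 1 h/day × 10 days = 10 h
Power = 2.5 kWh ÷ 10 h = 0.25 kW = 250 W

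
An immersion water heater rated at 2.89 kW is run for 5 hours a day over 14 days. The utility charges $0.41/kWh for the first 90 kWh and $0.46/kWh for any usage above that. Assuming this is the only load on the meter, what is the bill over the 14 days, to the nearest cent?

$88.56

Runtime = 5 h/day × 14 days = 70 h
Energy = 2.89 kW × 70 h = 202.3 kWh
Tier 1 (0–90 kWh): 90 × $0.41 = $36.9
Above 90 kWh: 112.3 × $0.46 = $51.658
Bill = $88.56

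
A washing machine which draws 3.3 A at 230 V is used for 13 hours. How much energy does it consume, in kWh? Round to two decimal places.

9.87 kWh

Power = 3.3 A × 230 V = 759 W = 0.759 kW
Energy = 0.759 kW × 13 h = 9.867 kWh ≈ 9.87 kWh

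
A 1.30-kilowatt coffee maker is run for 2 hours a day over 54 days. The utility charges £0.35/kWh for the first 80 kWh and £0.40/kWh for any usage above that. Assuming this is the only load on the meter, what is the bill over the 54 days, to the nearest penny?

Runtime = 2 h/day × 54 days = 108 h
Energy = 1.3 kW × 108 h = 140.4 kWh
Tier 1 (0–80 kWh): 80 × £0.35 = £28
Above 80 kWh: 60.4 × £0.40 = £24.16
Bill = £52.16

£52.16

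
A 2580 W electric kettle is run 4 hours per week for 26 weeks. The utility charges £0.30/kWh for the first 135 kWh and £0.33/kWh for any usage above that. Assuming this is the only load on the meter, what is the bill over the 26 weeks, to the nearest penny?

Runtime = 4 h/week × 26 weeks = 104 h
Energy = 2.58 kW × 104 h = 268.32 kWh
Tier 1 (0–135 kWh): 135 × £0.30 = £40.5
Above 135 kWh: 133.32 × £0.33 = £43.9956
Bill = £84.50

£84.50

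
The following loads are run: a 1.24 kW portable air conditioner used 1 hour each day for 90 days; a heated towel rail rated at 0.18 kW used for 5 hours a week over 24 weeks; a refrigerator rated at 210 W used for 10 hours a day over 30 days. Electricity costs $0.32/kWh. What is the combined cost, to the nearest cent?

portable air conditioner: Runtime = 1 h/day × 90 days = 90 h
portable air conditioner: 1.24 kW × 90 h = 111.6 kWh
heated towel rail: Runtime = 5 h/week × 24 weeks = 120 h
heated towel rail: 0.18 kW × 120 h = 21.6 kWh
refrigerator: Runtime = 10 h/day × 30 days = 300 h
refrigerator: 0.21 kW × 300 h = 63 kWh
Total energy = 196.2 kWh
Cost = 196.2 × $0.32 = $62.78

$62.78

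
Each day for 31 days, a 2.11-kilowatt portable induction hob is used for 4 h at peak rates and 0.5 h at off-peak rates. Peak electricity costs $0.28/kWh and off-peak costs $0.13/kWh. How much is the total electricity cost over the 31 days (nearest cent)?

$77.51

Peak energy = 2.11 kW × 4 h × 31 = 261.64 kWh
Off-peak energy = 2.11 kW × 0.5 h × 31 = 32.705 kWh
Cost = 261.64 × $0.28 + 32.705 × $0.13 = $73.2592 + $4.25165 = $77.51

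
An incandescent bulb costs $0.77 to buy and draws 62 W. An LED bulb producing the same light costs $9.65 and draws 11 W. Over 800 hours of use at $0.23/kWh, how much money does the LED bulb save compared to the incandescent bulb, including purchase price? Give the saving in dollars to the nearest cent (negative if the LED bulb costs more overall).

incandescent bulb: $0.77 + (62/1000) kW × 800 h × $0.23 = $0.77 + $11.408 = $12.178
LED bulb: $9.65 + (11/1000) kW × 800 h × $0.23 = $9.65 + $2.024 = $11.674
Saving = $12.178 − $11.674 = $0.504 → $0.50

$0.50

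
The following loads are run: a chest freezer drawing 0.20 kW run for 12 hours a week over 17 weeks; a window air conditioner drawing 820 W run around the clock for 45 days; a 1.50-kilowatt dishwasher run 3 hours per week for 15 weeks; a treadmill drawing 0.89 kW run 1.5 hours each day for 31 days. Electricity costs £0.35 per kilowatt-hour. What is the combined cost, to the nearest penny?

£362.35

chest freezer: Runtime = 12 h/week × 17 weeks = 204 h
chest freezer: 0.2 kW × 204 h = 40.8 kWh
window air conditioner: Runtime = 24 h × 45 = 1080 h
window air conditioner: 0.82 kW × 1080 h = 885.6 kWh
dishwasher: Runtime = 3 h/week × 15 weeks = 45 h
dishwasher: 1.5 kW × 45 h = 67.5 kWh
treadmill: Runtime = 1.5 h/day × 31 days = 46.5 h
treadmill: 0.89 kW × 46.5 h = 41.385 kWh
Total energy = 1035.285 kWh
Cost = 1035.285 × £0.35 = £362.35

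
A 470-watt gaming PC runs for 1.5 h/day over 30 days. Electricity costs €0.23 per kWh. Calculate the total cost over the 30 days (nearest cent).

€4.86

Runtime = 1.5 h/day × 30 days = 45 h
Energy = 0.47 kW × 45 h = 21.15 kWh
Cost = 21.15 kWh × €0.23/kWh = €4.86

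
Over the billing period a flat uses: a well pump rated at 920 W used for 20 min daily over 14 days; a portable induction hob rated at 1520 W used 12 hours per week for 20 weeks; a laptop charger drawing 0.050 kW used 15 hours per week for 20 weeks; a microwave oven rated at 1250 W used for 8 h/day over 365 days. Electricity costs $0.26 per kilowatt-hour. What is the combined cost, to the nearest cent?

well pump: Runtime = 20 min × 14 = 280 min = 4.666666… h
well pump: 0.92 kW × 4.666666… h = 4.293333… kWh
portable induction hob: Runtime = 12 h/week × 20 weeks = 240 h
portable induction hob: 1.52 kW × 240 h = 364.8 kWh
laptop charger: Runtime = 15 h/week × 20 weeks = 300 h
laptop charger: 0.05 kW × 300 h = 15 kWh
microwave oven: Runtime = 8 h/day × 365 days = 2920 h
microwave oven: 1.25 kW × 2920 h = 3650 kWh
Total energy = 4034.093333… kWh
Cost = 4034.093333… × $0.26 = $1048.86

$1048.86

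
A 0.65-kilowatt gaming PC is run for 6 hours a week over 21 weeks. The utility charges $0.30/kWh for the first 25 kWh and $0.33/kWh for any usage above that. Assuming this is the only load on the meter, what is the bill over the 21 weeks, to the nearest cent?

Runtime = 6 h/week × 21 weeks = 126 h
Energy = 0.65 kW × 126 h = 81.9 kWh
Tier 1 (0–25 kWh): 25 × $0.30 = $7.5
Above 25 kWh: 56.9 × $0.33 = $18.777
Bill = $26.28

$26.28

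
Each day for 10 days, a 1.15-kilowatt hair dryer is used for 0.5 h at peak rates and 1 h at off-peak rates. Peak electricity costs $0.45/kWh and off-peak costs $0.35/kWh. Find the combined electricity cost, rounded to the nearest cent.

$6.61

Peak energy = 1.15 kW × 0.5 h × 10 = 5.75 kWh
Off-peak energy = 1.15 kW × 1 h × 10 = 11.5 kWh
Cost = 5.75 × $0.45 + 11.5 × $0.35 = $2.5875 + $4.025 = $6.61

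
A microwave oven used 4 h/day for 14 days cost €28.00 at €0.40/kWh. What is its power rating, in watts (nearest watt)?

Energy = €28.00 ÷ €0.40/kWh = 70 kWh
Runtime = 4 h/day × 14 days = 56 h
Power = 70 kWh ÷ 56 h = 1.25 kW = 1250 W

1250 W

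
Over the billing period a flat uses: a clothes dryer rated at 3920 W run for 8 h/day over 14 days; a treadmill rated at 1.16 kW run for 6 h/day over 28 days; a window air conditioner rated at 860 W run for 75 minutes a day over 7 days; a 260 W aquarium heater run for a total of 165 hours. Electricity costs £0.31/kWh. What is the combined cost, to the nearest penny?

clothes dryer: Runtime = 8 h/day × 14 days = 112 h
clothes dryer: 3.92 kW × 112 h = 439.04 kWh
treadmill: Runtime = 6 h/day × 28 days = 168 h
treadmill: 1.16 kW × 168 h = 194.88 kWh
window air conditioner: Runtime = 75 min × 7 = 525 min = 8.75 h
window air conditioner: 0.86 kW × 8.75 h = 7.525 kWh
aquarium heater: 0.26 kW × 165 h = 42.9 kWh
Total energy = 684.345 kWh
Cost = 684.345 × £0.31 = £212.15

£212.15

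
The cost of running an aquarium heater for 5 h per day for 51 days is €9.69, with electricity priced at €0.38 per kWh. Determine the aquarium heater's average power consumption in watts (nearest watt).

Energy = €9.69 ÷ €0.38/kWh = 25.5 kWh
Runtime = 5 h/day × 51 days = 255 h
Power = 25.5 kWh ÷ 255 h = 0.1 kW = 100 W

100 W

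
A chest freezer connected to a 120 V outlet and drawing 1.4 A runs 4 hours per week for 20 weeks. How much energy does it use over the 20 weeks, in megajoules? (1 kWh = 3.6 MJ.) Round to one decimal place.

48.4 MJ

Power = 1.4 A × 120 V = 168 W = 0.168 kW
Runtime = 4 h/week × 20 weeks = 80 h
Energy = 0.168 kW × 80 h = 13.44 kWh
= 13.44 × 3.6 MJ = 48.4 MJ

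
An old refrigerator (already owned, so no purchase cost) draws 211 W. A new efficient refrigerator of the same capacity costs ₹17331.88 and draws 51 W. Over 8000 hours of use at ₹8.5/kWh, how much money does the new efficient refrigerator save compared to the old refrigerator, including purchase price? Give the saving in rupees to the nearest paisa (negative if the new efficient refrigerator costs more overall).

-₹6451.88

old refrigerator: ₹0.00 + (211/1000) kW × 8000 h × ₹8.5 = ₹0.00 + ₹14348 = ₹14348
new efficient refrigerator: ₹17331.88 + (51/1000) kW × 8000 h × ₹8.5 = ₹17331.88 + ₹3468 = ₹20799.88
Saving = ₹14348 − ₹20799.88 = −₹6451.88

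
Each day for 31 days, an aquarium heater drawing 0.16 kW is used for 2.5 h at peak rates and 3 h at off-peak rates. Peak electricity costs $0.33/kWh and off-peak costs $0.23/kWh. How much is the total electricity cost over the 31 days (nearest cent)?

Peak energy = 0.16 kW × 2.5 h × 31 = 12.4 kWh
Off-peak energy = 0.16 kW × 3 h × 31 = 14.88 kWh
Cost = 12.4 × $0.33 + 14.88 × $0.23 = $4.092 + $3.4224 = $7.51

$7.51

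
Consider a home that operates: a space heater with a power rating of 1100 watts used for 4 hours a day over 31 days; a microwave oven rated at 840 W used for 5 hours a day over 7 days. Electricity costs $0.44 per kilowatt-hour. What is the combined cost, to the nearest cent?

space heater: Runtime = 4 h/day × 31 days = 124 h
space heater: 1.1 kW × 124 h = 136.4 kWh
microwave oven: Runtime = 5 h/day × 7 days = 35 h
microwave oven: 0.84 kW × 35 h = 29.4 kWh
Total energy = 165.8 kWh
Cost = 165.8 × $0.44 = $72.95

$72.95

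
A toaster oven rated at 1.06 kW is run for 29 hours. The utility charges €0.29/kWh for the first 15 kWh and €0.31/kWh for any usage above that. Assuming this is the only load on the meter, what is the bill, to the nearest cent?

Energy = 1.06 kW × 29 h = 30.74 kWh
Tier 1 (0–15 kWh): 15 × €0.29 = €4.35
Above 15 kWh: 15.74 × €0.31 = €4.8794
Bill = €9.23

€9.23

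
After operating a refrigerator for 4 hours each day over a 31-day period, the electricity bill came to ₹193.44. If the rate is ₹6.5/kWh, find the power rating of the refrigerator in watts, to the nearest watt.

Energy = ₹193.44 ÷ ₹6.5/kWh = 29.76 kWh
Runtime = 4 h/day × 31 days = 124 h
Power = 29.76 kWh ÷ 124 h = 0.24 kW = 240 W

240 W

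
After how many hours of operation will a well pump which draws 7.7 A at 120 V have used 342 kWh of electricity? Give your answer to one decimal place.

Power = 7.7 A × 120 V = 924 W = 0.924 kW
Hours = 342 kWh ÷ 0.924 kW = 370.1 h

370.1 h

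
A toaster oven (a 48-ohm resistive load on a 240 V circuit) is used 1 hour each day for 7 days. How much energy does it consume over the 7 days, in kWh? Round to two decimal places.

Power = V²/R = 240²/48 = 1200 W = 1.2 kW
Runtime = 1 h/day × 7 days = 7 h
Energy = 1.2 kW × 7 h = 8.4 kWh

8.40 kWh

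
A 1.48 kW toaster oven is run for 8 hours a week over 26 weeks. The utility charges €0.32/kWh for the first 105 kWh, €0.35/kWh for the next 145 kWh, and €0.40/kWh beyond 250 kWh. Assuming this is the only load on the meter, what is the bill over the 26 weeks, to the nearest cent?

Runtime = 8 h/week × 26 weeks = 208 h
Energy = 1.48 kW × 208 h = 307.84 kWh
Tier 1 (0–105 kWh): 105 × €0.32 = €33.6
Tier 2 (105–250 kWh): 145 × €0.35 = €50.75
Above 250 kWh: 57.84 × €0.40 = €23.136
Bill = €107.49

€107.49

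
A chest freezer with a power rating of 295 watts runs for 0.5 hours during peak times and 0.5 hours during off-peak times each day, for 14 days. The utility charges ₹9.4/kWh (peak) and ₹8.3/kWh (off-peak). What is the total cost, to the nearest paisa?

Peak energy = 0.295 kW × 0.5 h × 14 = 2.065 kWh
Off-peak energy = 0.295 kW × 0.5 h × 14 = 2.065 kWh
Cost = 2.065 × ₹9.4 + 2.065 × ₹8.3 = ₹19.411 + ₹17.1395 = ₹36.55

₹36.55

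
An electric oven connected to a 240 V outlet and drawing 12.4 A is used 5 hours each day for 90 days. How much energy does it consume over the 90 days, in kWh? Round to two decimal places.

1339.20 kWh

Power = 12.4 A × 240 V = 2976 W = 2.976 kW
Runtime = 5 h/day × 90 days = 450 h
Energy = 2.976 kW × 450 h = 1339.2 kWh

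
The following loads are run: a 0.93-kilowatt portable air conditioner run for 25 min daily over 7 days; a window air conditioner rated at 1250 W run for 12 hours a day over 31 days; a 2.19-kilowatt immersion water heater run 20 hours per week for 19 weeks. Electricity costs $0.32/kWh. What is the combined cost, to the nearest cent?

portable air conditioner: Runtime = 25 min × 7 = 175 min = 2.916666… h
portable air conditioner: 0.93 kW × 2.916666… h = 2.7125 kWh
window air conditioner: Runtime = 12 h/day × 31 days = 372 h
window air conditioner: 1.25 kW × 372 h = 465 kWh
immersion water heater: Runtime = 20 h/week × 19 weeks = 380 h
immersion water heater: 2.19 kW × 380 h = 832.2 kWh
Total energy = 1299.9125 kWh
Cost = 1299.9125 × $0.32 = $415.97

$415.97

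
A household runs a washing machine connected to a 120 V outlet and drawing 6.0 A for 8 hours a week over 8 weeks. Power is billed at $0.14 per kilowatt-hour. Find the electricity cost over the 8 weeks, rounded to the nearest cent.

Power = 6.0 A × 120 V = 720 W = 0.72 kW
Runtime = 8 h/week × 8 weeks = 64 h
Energy = 0.72 kW × 64 h = 46.08 kWh
Cost = 46.08 kWh × $0.14/kWh = $6.45

$6.45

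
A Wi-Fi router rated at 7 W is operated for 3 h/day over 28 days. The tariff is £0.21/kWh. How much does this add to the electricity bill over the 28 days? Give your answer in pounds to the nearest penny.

£0.12

Runtime = 3 h/day × 28 days = 84 h
Energy = 0.007 kW × 84 h = 0.588 kWh
Cost = 0.588 kWh × £0.21/kWh = £0.12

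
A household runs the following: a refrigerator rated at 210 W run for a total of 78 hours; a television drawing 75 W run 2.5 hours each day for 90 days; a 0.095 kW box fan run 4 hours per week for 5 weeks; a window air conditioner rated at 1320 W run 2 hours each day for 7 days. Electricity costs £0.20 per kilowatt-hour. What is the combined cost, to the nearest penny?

refrigerator: 0.21 kW × 78 h = 16.38 kWh
television: Runtime = 2.5 h/day × 90 days = 225 h
television: 0.075 kW × 225 h = 16.875 kWh
box fan: Runtime = 4 h/week × 5 weeks = 20 h
box fan: 0.095 kW × 20 h = 1.9 kWh
window air conditioner: Runtime = 2 h/day × 7 days = 14 h
window air conditioner: 1.32 kW × 14 h = 18.48 kWh
Total energy = 53.635 kWh
Cost = 53.635 × £0.20 = £10.73

£10.73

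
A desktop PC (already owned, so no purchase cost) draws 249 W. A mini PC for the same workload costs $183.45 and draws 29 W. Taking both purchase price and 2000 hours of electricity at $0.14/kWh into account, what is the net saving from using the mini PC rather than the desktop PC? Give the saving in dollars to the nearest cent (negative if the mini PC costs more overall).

desktop PC: $0.00 + (249/1000) kW × 2000 h × $0.14 = $0.00 + $69.72 = $69.72
mini PC: $183.45 + (29/1000) kW × 2000 h × $0.14 = $183.45 + $8.12 = $191.57
Saving = $69.72 − $191.57 = −$121.85

-$121.85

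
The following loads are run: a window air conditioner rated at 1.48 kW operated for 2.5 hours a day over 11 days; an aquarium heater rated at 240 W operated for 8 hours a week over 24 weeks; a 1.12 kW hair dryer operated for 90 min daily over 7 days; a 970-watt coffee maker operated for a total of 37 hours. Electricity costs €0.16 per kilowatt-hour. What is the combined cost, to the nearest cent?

window air conditioner: Runtime = 2.5 h/day × 11 days = 27.5 h
window air conditioner: 1.48 kW × 27.5 h = 40.7 kWh
aquarium heater: Runtime = 8 h/week × 24 weeks = 192 h
aquarium heater: 0.24 kW × 192 h = 46.08 kWh
hair dryer: Runtime = 90 min × 7 = 630 min = 10.5 h
hair dryer: 1.12 kW × 10.5 h = 11.76 kWh
coffee maker: 0.97 kW × 37 h = 35.89 kWh
Total energy = 134.43 kWh
Cost = 134.43 × €0.16 = €21.51

€21.51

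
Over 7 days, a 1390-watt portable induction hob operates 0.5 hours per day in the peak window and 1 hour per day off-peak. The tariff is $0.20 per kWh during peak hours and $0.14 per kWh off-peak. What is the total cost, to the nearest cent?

Peak energy = 1.39 kW × 0.5 h × 7 = 4.865 kWh
Off-peak energy = 1.39 kW × 1 h × 7 = 9.73 kWh
Cost = 4.865 × $0.20 + 9.73 × $0.14 = $0.973 + $1.3622 = $2.34

$2.34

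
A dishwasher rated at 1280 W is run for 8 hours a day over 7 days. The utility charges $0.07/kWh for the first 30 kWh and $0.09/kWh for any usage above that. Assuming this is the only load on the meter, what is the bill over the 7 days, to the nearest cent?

Runtime = 8 h/day × 7 days = 56 h
Energy = 1.28 kW × 56 h = 71.68 kWh
Tier 1 (0–30 kWh): 30 × $0.07 = $2.1
Above 30 kWh: 41.68 × $0.09 = $3.7512
Bill = $5.85

$5.85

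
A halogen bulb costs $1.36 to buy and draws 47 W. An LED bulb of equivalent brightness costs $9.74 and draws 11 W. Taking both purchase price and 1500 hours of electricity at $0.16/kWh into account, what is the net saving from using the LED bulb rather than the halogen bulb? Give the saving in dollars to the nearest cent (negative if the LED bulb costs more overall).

halogen bulb: $1.36 + (47/1000) kW × 1500 h × $0.16 = $1.36 + $11.28 = $12.64
LED bulb: $9.74 + (11/1000) kW × 1500 h × $0.16 = $9.74 + $2.64 = $12.38
Saving = $12.64 − $12.38 = $0.26

$0.26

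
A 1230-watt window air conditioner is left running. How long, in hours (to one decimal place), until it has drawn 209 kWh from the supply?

Hours = 209 kWh ÷ 1.23 kW = 169.9 h

169.9 h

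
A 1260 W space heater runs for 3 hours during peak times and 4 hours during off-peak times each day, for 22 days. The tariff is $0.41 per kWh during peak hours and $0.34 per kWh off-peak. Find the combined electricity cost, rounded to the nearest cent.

$71.79

Peak energy = 1.26 kW × 3 h × 22 = 83.16 kWh
Off-peak energy = 1.26 kW × 4 h × 22 = 110.88 kWh
Cost = 83.16 × $0.41 + 110.88 × $0.34 = $34.0956 + $37.6992 = $71.79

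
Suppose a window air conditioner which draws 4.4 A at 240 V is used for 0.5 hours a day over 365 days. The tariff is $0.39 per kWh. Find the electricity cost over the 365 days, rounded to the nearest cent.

Power = 4.4 A × 240 V = 1056 W = 1.056 kW
Runtime = 0.5 h/day × 365 days = 182.5 h
Energy = 1.056 kW × 182.5 h = 192.72 kWh
Cost = 192.72 kWh × $0.39/kWh = $75.16

$75.16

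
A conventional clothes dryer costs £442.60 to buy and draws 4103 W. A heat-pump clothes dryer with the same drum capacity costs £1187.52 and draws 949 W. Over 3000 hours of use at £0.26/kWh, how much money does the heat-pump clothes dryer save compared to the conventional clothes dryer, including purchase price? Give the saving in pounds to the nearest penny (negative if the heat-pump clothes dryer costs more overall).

conventional clothes dryer: £442.60 + (4103/1000) kW × 3000 h × £0.26 = £442.60 + £3200.34 = £3642.94
heat-pump clothes dryer: £1187.52 + (949/1000) kW × 3000 h × £0.26 = £1187.52 + £740.22 = £1927.74
Saving = £3642.94 − £1927.74 = £1715.2

£1715.20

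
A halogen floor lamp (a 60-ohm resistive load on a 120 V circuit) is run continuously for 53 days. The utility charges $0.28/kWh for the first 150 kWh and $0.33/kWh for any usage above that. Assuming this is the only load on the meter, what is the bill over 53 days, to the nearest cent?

$93.24

Power = V²/R = 120²/60 = 240 W = 0.24 kW
Runtime = 24 h × 53 = 1272 h
Energy = 0.24 kW × 1272 h = 305.28 kWh
Tier 1 (0–150 kWh): 150 × $0.28 = $42
Above 150 kWh: 155.28 × $0.33 = $51.2424
Bill = $93.24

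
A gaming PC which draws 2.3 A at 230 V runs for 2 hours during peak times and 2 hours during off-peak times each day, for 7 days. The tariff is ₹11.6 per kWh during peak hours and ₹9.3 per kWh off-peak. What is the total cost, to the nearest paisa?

Power = 2.3 A × 230 V = 529 W = 0.529 kW
Peak energy = 0.529 kW × 2 h × 7 = 7.406 kWh
Off-peak energy = 0.529 kW × 2 h × 7 = 7.406 kWh
Cost = 7.406 × ₹11.6 + 7.406 × ₹9.3 = ₹85.9096 + ₹68.8758 = ₹154.79

₹154.79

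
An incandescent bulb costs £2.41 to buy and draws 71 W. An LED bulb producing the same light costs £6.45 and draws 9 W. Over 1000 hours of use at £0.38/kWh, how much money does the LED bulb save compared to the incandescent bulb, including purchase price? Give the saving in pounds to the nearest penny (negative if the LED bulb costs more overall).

incandescent bulb: £2.41 + (71/1000) kW × 1000 h × £0.38 = £2.41 + £26.98 = £29.39
LED bulb: £6.45 + (9/1000) kW × 1000 h × £0.38 = £6.45 + £3.42 = £9.87
Saving = £29.39 − £9.87 = £19.52

£19.52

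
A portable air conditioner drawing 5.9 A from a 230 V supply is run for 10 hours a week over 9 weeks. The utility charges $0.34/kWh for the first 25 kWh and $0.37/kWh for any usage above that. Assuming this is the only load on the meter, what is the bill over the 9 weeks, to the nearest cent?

$44.44

Power = 5.9 A × 230 V = 1357 W = 1.357 kW
Runtime = 10 h/week × 9 weeks = 90 h
Energy = 1.357 kW × 90 h = 122.13 kWh
Tier 1 (0–25 kWh): 25 × $0.34 = $8.5
Above 25 kWh: 97.13 × $0.37 = $35.9381
Bill = $44.44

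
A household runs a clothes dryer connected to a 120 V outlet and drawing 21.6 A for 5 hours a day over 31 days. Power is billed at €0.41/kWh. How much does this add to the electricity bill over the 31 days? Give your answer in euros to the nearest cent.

€164.72

Power = 21.6 A × 120 V = 2592 W = 2.592 kW
Runtime = 5 h/day × 31 days = 155 h
Energy = 2.592 kW × 155 h = 401.76 kWh
Cost = 401.76 kWh × €0.41/kWh = €164.72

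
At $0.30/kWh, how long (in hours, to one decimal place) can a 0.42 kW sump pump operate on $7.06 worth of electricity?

Energy available = $7.06 ÷ $0.30/kWh = 23.5333 kWh
Hours = 23.5333 kWh ÷ 0.42 kW = 56.0 h

56.0 h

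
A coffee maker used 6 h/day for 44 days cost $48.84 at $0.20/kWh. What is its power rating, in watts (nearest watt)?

Energy = $48.84 ÷ $0.20/kWh = 244.2 kWh
Runtime = 6 h/day × 44 days = 264 h
Power = 244.2 kWh ÷ 264 h = 0.925 kW = 925 W

925 W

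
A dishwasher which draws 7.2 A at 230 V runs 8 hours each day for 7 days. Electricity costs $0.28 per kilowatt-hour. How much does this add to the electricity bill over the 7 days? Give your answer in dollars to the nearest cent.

$25.97

Power = 7.2 A × 230 V = 1656 W = 1.656 kW
Runtime = 8 h/day × 7 days = 56 h
Energy = 1.656 kW × 56 h = 92.736 kWh
Cost = 92.736 kWh × $0.28/kWh = $25.97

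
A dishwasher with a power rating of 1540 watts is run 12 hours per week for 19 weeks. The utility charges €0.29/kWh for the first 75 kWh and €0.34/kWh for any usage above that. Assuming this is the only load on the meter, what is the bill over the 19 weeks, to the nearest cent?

Runtime = 12 h/week × 19 weeks = 228 h
Energy = 1.54 kW × 228 h = 351.12 kWh
Tier 1 (0–75 kWh): 75 × €0.29 = €21.75
Above 75 kWh: 276.12 × €0.34 = €93.8808
Bill = €115.63

€115.63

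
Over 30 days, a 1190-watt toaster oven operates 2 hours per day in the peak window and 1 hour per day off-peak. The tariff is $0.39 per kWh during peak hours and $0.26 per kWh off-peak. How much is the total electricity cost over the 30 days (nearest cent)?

$37.13

Peak energy = 1.19 kW × 2 h × 30 = 71.4 kWh
Off-peak energy = 1.19 kW × 1 h × 30 = 35.7 kWh
Cost = 71.4 × $0.39 + 35.7 × $0.26 = $27.846 + $9.282 = $37.13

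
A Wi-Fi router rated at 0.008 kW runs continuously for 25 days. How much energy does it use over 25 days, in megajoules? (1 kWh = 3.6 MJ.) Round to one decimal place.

Runtime = 24 h × 25 = 600 h
Energy = 0.008 kW × 600 h = 4.8 kWh
= 4.8 × 3.6 MJ = 17.3 MJ

17.3 MJ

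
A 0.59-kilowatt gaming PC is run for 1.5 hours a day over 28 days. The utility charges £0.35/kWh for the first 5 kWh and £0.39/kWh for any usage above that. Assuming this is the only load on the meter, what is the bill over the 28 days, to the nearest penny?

Runtime = 1.5 h/day × 28 days = 42 h
Energy = 0.59 kW × 42 h = 24.78 kWh
Tier 1 (0–5 kWh): 5 × £0.35 = £1.75
Above 5 kWh: 19.78 × £0.39 = £7.7142
Bill = £9.46

£9.46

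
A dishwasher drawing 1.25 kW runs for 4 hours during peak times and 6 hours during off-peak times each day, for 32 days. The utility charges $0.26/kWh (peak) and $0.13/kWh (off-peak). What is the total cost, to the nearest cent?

$72.80

Peak energy = 1.25 kW × 4 h × 32 = 160 kWh
Off-peak energy = 1.25 kW × 6 h × 32 = 240 kWh
Cost = 160 × $0.26 + 240 × $0.13 = $41.6 + $31.2 = $72.80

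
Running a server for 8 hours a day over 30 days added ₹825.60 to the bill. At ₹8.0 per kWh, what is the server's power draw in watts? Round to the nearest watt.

Energy = ₹825.60 ÷ ₹8.0/kWh = 103.2 kWh
Runtime = 8 h/day × 30 days = 240 h
Power = 103.2 kWh ÷ 240 h = 0.43 kW = 430 W

430 W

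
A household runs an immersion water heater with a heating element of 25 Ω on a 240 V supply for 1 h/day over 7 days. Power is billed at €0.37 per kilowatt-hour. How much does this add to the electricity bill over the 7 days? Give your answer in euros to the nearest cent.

€5.97

Power = V²/R = 240²/25 = 2304 W = 2.304 kW
Runtime = 1 h/day × 7 days = 7 h
Energy = 2.304 kW × 7 h = 16.128 kWh
Cost = 16.128 kWh × €0.37/kWh = €5.97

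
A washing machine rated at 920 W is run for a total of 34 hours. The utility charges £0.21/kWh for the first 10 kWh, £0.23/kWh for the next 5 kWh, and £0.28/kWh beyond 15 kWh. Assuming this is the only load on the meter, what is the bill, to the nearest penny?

Energy = 0.92 kW × 34 h = 31.28 kWh
Tier 1 (0–10 kWh): 10 × £0.21 = £2.1
Tier 2 (10–15 kWh): 5 × £0.23 = £1.15
Above 15 kWh: 16.28 × £0.28 = £4.5584
Bill = £7.81

£7.81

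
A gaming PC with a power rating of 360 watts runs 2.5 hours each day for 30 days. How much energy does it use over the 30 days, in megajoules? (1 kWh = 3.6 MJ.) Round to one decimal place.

97.2 MJ

Runtime = 2.5 h/day × 30 days = 75 h
Energy = 0.36 kW × 75 h = 27 kWh
= 27 × 3.6 MJ = 97.2 MJ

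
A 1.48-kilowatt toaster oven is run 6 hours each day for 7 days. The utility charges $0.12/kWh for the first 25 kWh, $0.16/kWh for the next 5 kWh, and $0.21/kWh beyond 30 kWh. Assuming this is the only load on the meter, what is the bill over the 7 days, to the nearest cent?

$10.55

Runtime = 6 h/day × 7 days = 42 h
Energy = 1.48 kW × 42 h = 62.16 kWh
Tier 1 (0–25 kWh): 25 × $0.12 = $3
Tier 2 (25–30 kWh): 5 × $0.16 = $0.8
Above 30 kWh: 32.16 × $0.21 = $6.7536
Bill = $10.55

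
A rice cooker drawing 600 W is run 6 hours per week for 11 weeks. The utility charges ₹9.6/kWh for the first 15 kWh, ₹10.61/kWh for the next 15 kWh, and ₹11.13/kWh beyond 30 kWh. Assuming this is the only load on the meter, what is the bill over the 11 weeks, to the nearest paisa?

₹410.00

Runtime = 6 h/week × 11 weeks = 66 h
Energy = 0.6 kW × 66 h = 39.6 kWh
Tier 1 (0–15 kWh): 15 × ₹9.6 = ₹144
Tier 2 (15–30 kWh): 15 × ₹10.61 = ₹159.15
Above 30 kWh: 9.6 × ₹11.13 = ₹106.848
Bill = ₹410.00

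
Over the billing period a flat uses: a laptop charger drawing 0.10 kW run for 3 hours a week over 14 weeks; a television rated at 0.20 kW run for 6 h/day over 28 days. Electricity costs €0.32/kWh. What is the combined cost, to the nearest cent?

laptop charger: Runtime = 3 h/week × 14 weeks = 42 h
laptop charger: 0.1 kW × 42 h = 4.2 kWh
television: Runtime = 6 h/day × 28 days = 168 h
television: 0.2 kW × 168 h = 33.6 kWh
Total energy = 37.8 kWh
Cost = 37.8 × €0.32 = €12.10

€12.10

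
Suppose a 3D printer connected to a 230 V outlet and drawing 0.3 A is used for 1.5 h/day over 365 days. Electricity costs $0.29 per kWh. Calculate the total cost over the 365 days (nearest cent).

$10.96

Power = 0.3 A × 230 V = 69 W = 0.069 kW
Runtime = 1.5 h/day × 365 days = 547.5 h
Energy = 0.069 kW × 547.5 h = 37.7775 kWh
Cost = 37.7775 kWh × $0.29/kWh = $10.96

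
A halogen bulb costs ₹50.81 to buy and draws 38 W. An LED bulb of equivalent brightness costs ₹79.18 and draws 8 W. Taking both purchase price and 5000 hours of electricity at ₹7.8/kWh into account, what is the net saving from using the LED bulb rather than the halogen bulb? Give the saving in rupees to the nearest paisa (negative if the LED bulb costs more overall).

halogen bulb: ₹50.81 + (38/1000) kW × 5000 h × ₹7.8 = ₹50.81 + ₹1482 = ₹1532.81
LED bulb: ₹79.18 + (8/1000) kW × 5000 h × ₹7.8 = ₹79.18 + ₹312 = ₹391.18
Saving = ₹1532.81 − ₹391.18 = ₹1141.63

₹1141.63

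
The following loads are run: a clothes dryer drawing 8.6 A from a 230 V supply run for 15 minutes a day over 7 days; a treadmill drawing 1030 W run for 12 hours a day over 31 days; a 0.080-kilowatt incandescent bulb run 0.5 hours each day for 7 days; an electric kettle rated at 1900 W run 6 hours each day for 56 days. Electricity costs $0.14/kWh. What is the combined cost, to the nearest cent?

$143.54

clothes dryer: Power = 8.6 A × 230 V = 1978 W = 1.978 kW
clothes dryer: Runtime = 15 min × 7 = 105 min = 1.75 h
clothes dryer: 1.978 kW × 1.75 h = 3.4615 kWh
treadmill: Runtime = 12 h/day × 31 days = 372 h
treadmill: 1.03 kW × 372 h = 383.16 kWh
incandescent bulb: Runtime = 0.5 h/day × 7 days = 3.5 h
incandescent bulb: 0.08 kW × 3.5 h = 0.28 kWh
electric kettle: Runtime = 6 h/day × 56 days = 336 h
electric kettle: 1.9 kW × 336 h = 638.4 kWh
Total energy = 1025.3015 kWh
Cost = 1025.3015 × $0.14 = $143.54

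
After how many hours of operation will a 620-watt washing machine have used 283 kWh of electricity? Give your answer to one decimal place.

456.5 h

Hours = 283 kWh ÷ 0.62 kW = 456.5 h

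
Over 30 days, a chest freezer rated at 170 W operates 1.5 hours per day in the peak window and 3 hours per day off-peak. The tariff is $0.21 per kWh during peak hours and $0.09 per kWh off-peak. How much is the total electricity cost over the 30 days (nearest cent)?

Peak energy = 0.17 kW × 1.5 h × 30 = 7.65 kWh
Off-peak energy = 0.17 kW × 3 h × 30 = 15.3 kWh
Cost = 7.65 × $0.21 + 15.3 × $0.09 = $1.6065 + $1.377 = $2.98

$2.98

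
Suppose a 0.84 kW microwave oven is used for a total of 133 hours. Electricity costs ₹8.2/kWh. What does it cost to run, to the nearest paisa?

Energy = 0.84 kW × 133 h = 111.72 kWh
Cost = 111.72 kWh × ₹8.2/kWh = ₹916.10

₹916.10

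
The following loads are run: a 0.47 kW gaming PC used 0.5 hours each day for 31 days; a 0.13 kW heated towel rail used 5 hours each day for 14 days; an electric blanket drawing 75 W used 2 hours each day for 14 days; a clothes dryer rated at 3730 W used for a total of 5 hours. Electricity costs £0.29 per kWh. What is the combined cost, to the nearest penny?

£10.77

gaming PC: Runtime = 0.5 h/day × 31 days = 15.5 h
gaming PC: 0.47 kW × 15.5 h = 7.285 kWh
heated towel rail: Runtime = 5 h/day × 14 days = 70 h
heated towel rail: 0.13 kW × 70 h = 9.1 kWh
electric blanket: Runtime = 2 h/day × 14 days = 28 h
electric blanket: 0.075 kW × 28 h = 2.1 kWh
clothes dryer: 3.73 kW × 5 h = 18.65 kWh
Total energy = 37.135 kWh
Cost = 37.135 × £0.29 = £10.77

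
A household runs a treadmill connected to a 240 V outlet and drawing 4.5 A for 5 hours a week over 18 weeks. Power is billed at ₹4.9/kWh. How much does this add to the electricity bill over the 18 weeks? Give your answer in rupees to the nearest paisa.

₹476.28

Power = 4.5 A × 240 V = 1080 W = 1.08 kW
Runtime = 5 h/week × 18 weeks = 90 h
Energy = 1.08 kW × 90 h = 97.2 kWh
Cost = 97.2 kWh × ₹4.9/kWh = ₹476.28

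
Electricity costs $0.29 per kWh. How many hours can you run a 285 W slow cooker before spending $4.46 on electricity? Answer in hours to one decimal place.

Energy available = $4.46 ÷ $0.29/kWh = 15.3793 kWh
Hours = 15.3793 kWh ÷ 0.285 kW = 54.0 h

54.0 h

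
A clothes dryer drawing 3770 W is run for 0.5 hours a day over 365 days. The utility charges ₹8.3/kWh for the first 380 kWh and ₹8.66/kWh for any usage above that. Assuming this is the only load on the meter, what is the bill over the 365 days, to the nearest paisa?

Runtime = 0.5 h/day × 365 days = 182.5 h
Energy = 3.77 kW × 182.5 h = 688.025 kWh
Tier 1 (0–380 kWh): 380 × ₹8.3 = ₹3154
Above 380 kWh: 308.025 × ₹8.66 = ₹2667.4965
Bill = ₹5821.50

₹5821.50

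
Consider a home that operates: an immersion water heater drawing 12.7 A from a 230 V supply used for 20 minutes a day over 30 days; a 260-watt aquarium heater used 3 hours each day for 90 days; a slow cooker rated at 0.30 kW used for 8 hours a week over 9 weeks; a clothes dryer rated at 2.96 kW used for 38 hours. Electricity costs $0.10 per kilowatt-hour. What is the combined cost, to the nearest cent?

$23.35

immersion water heater: Power = 12.7 A × 230 V = 2921 W = 2.921 kW
immersion water heater: Runtime = 20 min × 30 = 600 min = 10 h
immersion water heater: 2.921 kW × 10 h = 29.21 kWh
aquarium heater: Runtime = 3 h/day × 90 days = 270 h
aquarium heater: 0.26 kW × 270 h = 70.2 kWh
slow cooker: Runtime = 8 h/week × 9 weeks = 72 h
slow cooker: 0.3 kW × 72 h = 21.6 kWh
clothes dryer: 2.96 kW × 38 h = 112.48 kWh
Total energy = 233.49 kWh
Cost = 233.49 × $0.10 = $23.35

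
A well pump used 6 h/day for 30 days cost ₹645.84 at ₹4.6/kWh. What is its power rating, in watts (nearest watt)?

Energy = ₹645.84 ÷ ₹4.6/kWh = 140.4 kWh
Runtime = 6 h/day × 30 days = 180 h
Power = 140.4 kWh ÷ 180 h = 0.78 kW = 780 W

780 W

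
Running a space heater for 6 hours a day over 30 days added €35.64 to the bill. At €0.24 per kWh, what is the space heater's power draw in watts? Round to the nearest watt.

Energy = €35.64 ÷ €0.24/kWh = 148.5 kWh
Runtime = 6 h/day × 30 days = 180 h
Power = 148.5 kWh ÷ 180 h = 0.825 kW = 825 W

825 W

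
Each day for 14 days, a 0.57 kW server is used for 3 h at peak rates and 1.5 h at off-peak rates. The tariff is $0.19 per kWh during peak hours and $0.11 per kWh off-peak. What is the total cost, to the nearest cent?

Peak energy = 0.57 kW × 3 h × 14 = 23.94 kWh
Off-peak energy = 0.57 kW × 1.5 h × 14 = 11.97 kWh
Cost = 23.94 × $0.19 + 11.97 × $0.11 = $4.5486 + $1.3167 = $5.87

$5.87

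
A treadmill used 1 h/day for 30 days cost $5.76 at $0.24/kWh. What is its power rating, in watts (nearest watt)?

800 W

Energy = $5.76 ÷ $0.24/kWh = 24 kWh
Runtime = 1 h/day × 30 days = 30 h
Power = 24 kWh ÷ 30 h = 0.8 kW = 800 W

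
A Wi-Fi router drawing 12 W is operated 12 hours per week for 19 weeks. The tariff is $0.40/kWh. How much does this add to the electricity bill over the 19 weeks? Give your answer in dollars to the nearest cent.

Runtime = 12 h/week × 19 weeks = 228 h
Energy = 0.012 kW × 228 h = 2.736 kWh
Cost = 2.736 kWh × $0.40/kWh = $1.09

$1.09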